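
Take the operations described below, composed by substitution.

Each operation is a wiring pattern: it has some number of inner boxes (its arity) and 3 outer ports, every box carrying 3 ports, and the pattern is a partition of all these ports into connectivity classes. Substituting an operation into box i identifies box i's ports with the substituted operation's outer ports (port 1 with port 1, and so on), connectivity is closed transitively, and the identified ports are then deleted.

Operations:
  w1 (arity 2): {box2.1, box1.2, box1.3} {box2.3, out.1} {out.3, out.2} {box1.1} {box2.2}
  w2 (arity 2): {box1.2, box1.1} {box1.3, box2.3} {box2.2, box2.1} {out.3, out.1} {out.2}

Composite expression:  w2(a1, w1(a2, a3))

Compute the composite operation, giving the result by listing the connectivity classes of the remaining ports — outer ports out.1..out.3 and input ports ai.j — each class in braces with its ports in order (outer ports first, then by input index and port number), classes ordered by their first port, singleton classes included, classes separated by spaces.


{out.1, out.3} {out.2} {a1.1, a1.2} {a1.3, a3.3} {a2.1} {a2.2, a2.3, a3.1} {a3.2}

Substituting into w2 glues patterns; closure does the rest.
after w1, the pattern on (a2, a3) reads {out.1, a3.3} {out.2, out.3} {a2.1} {a2.2, a2.3, a3.1} {a3.2} (out.j = its outer ports)
after w2, the pattern on (a1, a2, a3) reads {out.1, out.3} {out.2} {a1.1, a1.2} {a1.3, a3.3} {a2.1} {a2.2, a2.3, a3.1} {a3.2} (out.j = its outer ports)


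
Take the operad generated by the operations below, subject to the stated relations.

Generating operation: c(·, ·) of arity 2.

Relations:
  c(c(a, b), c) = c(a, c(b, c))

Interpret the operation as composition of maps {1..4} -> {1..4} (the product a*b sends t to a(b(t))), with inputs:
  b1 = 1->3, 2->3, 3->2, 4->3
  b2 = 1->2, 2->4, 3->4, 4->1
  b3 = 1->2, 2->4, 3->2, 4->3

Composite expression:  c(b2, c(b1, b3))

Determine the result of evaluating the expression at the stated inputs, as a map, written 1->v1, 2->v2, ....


c(b1, b3) = 1->3, 2->3, 3->3, 4->2
c(b2, c(b1, b3)) = 1->4, 2->4, 3->4, 4->4

1->4, 2->4, 3->4, 4->4


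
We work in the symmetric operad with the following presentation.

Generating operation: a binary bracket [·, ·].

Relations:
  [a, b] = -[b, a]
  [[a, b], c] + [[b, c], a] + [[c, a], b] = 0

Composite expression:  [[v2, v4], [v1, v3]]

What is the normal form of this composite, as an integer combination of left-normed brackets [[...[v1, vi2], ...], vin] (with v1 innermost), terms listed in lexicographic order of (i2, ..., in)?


Left-normed coefficients sit on the v1-initial expansion words.
Composite bracket: [[v2, v4], [v1, v3]]
Full expansion: 8 signed words from ab - ba (2^3 = 8).
Keep just the words that open with v1:
  word v1v3v2v4 has sign -1, contributing -[[[v1, v3], v2], v4]
  word v1v3v4v2 has sign +1, contributing +[[[v1, v3], v4], v2]

-[[[v1, v3], v2], v4] + [[[v1, v3], v4], v2]


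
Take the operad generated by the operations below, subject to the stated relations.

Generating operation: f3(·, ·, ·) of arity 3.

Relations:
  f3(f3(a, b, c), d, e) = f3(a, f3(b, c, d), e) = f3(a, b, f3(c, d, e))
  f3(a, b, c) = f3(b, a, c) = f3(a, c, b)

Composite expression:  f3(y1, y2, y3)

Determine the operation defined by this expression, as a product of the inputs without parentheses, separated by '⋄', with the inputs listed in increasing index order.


y1 ⋄ y2 ⋄ y3

Reordering under f3 is free, so list the y-inputs canonically.
f3(y1, y2, y3) flattens to y1 ⋄ y2 ⋄ y3
sorting the factors by input index: y1 ⋄ y2 ⋄ y3


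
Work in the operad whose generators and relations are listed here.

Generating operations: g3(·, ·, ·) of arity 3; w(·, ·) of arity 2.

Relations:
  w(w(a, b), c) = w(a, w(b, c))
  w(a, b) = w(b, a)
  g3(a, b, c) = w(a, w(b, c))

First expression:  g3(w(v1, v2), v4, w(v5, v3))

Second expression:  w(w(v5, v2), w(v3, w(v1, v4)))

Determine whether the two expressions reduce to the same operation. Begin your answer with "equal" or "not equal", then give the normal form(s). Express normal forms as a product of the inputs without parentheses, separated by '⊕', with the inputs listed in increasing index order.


equal — both sides give v1 ⊕ v2 ⊕ v3 ⊕ v4 ⊕ v5

The first expression, normalized: v1 ⊕ v2 ⊕ v3 ⊕ v4 ⊕ v5
The second expression, normalized: v1 ⊕ v2 ⊕ v3 ⊕ v4 ⊕ v5
The normal forms match — equal.


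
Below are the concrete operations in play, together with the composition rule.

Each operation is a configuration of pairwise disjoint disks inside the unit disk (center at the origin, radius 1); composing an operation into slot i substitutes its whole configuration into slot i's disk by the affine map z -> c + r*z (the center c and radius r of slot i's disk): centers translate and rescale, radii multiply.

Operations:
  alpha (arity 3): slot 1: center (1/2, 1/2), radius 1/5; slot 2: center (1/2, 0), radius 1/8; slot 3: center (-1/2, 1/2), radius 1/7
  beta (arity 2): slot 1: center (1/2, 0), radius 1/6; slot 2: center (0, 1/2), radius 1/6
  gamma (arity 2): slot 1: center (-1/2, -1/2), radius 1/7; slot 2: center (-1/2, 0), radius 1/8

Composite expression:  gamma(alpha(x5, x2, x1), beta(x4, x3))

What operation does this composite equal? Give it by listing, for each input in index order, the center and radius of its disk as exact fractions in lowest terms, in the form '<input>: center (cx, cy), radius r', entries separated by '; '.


x1: center (-4/7, -3/7), radius 1/49; x2: center (-3/7, -1/2), radius 1/56; x3: center (-1/2, 1/16), radius 1/48; x4: center (-7/16, 0), radius 1/48; x5: center (-3/7, -3/7), radius 1/35

Affine substitution under gamma: radii multiply and x-centers shift.
input x5: composing its 2 substitution steps yields center (-3/7, -3/7), radius 1/35
input x2: composing its 2 substitution steps yields center (-3/7, -1/2), radius 1/56
input x1: composing its 2 substitution steps yields center (-4/7, -3/7), radius 1/49
input x4: composing its 2 substitution steps yields center (-7/16, 0), radius 1/48
input x3: composing its 2 substitution steps yields center (-1/2, 1/16), radius 1/48


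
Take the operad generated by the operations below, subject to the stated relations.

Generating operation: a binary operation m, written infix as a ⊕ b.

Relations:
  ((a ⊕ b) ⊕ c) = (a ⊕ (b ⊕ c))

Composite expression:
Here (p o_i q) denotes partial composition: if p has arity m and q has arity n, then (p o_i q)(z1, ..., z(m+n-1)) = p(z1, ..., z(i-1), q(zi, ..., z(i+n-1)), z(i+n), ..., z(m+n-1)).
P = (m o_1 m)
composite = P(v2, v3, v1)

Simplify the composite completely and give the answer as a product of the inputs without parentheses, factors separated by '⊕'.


v2 ⊕ v3 ⊕ v1

The m-tree's shape is irrelevant; the v-reading-order decides.
(v2 ⊕ v3) spells out as v2 ⊕ v3
((v2 ⊕ v3) ⊕ v1) spells out as v2 ⊕ v3 ⊕ v1


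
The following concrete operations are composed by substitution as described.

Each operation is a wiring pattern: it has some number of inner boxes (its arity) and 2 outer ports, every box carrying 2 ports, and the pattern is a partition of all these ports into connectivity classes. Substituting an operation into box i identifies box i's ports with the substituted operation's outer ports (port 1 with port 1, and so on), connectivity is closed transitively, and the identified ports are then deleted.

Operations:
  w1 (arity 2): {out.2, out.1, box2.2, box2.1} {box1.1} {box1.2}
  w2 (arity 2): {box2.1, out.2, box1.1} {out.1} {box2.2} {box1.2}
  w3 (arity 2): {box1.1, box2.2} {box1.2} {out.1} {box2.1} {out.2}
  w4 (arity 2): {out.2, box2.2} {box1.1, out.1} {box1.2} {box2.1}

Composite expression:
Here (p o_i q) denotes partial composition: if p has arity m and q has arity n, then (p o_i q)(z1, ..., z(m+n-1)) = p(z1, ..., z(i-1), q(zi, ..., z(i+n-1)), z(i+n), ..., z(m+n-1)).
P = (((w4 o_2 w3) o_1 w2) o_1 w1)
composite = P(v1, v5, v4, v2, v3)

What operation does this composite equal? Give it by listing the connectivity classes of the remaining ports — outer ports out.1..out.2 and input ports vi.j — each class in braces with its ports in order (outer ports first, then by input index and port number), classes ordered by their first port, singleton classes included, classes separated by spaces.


{out.1} {out.2} {v1.1} {v1.2} {v2.1, v3.2} {v2.2} {v3.1} {v4.1, v5.1, v5.2} {v4.2}

Connectivity passes through glued w4-boundaries; trace each wire chain.
after w1, the pattern on (v1, v5) reads {out.1, out.2, v5.1, v5.2} {v1.1} {v1.2} (out.j = its outer ports)
after w2, the pattern on (v1, v5, v4) reads {out.1} {out.2, v4.1, v5.1, v5.2} {v1.1} {v1.2} {v4.2} (out.j = its outer ports)
after w3, the pattern on (v2, v3) reads {out.1} {out.2} {v2.1, v3.2} {v2.2} {v3.1} (out.j = its outer ports)
after w4, the pattern on (v1, v5, v4, v2, v3) reads {out.1} {out.2} {v1.1} {v1.2} {v2.1, v3.2} {v2.2} {v3.1} {v4.1, v5.1, v5.2} {v4.2} (out.j = its outer ports)


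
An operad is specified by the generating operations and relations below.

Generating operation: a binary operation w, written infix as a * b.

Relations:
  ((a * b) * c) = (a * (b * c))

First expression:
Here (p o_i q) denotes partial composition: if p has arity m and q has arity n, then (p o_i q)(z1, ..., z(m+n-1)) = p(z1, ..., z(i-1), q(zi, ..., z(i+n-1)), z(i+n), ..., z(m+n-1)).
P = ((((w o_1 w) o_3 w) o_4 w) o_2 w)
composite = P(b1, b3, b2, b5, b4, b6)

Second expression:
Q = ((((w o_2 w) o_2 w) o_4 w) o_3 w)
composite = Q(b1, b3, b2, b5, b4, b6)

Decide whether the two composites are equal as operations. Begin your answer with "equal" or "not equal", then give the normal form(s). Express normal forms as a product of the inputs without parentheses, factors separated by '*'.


equal; both compose to b1 * b3 * b2 * b5 * b4 * b6


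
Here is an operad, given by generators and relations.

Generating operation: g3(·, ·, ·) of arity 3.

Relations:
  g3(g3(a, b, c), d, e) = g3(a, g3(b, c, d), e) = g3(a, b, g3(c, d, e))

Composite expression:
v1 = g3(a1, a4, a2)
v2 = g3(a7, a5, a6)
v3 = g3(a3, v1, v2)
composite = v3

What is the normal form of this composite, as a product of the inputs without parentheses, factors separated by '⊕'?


a3 ⊕ a1 ⊕ a4 ⊕ a2 ⊕ a7 ⊕ a5 ⊕ a6

Key point: g3 is associative — brackets drop, the a-order remains.
g3(a1, a4, a2) collapses to a1 ⊕ a4 ⊕ a2
g3(a7, a5, a6) collapses to a7 ⊕ a5 ⊕ a6
g3(a3, g3(a1, a4, a2), g3(a7, a5, a6)) collapses to a3 ⊕ a1 ⊕ a4 ⊕ a2 ⊕ a7 ⊕ a5 ⊕ a6


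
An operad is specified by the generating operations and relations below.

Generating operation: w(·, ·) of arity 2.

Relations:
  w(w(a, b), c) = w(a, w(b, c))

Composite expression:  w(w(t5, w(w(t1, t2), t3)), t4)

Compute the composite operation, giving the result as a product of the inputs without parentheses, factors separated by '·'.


Key point: w is associative — brackets drop, the t-order remains.
w(t1, t2) collapses to t1 · t2
w(w(t1, t2), t3) collapses to t1 · t2 · t3
w(t5, w(w(t1, t2), t3)) collapses to t5 · t1 · t2 · t3
w(w(t5, w(w(t1, t2), t3)), t4) collapses to t5 · t1 · t2 · t3 · t4

t5 · t1 · t2 · t3 · t4


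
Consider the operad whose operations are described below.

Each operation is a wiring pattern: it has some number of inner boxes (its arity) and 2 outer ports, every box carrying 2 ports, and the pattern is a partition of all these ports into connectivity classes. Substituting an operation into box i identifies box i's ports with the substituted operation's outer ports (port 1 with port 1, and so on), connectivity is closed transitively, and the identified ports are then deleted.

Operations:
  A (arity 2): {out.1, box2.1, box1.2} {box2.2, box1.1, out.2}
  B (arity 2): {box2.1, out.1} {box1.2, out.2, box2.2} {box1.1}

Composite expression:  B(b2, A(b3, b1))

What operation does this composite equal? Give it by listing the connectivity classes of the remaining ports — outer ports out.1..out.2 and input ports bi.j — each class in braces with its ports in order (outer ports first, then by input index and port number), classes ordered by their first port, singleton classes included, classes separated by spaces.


Substituting into B glues patterns; closure does the rest.
composing A on (b3, b1), with out.j its own outer ports: {out.1, b1.1, b3.2} {out.2, b1.2, b3.1}
composing B on (b2, b3, b1), with out.j its own outer ports: {out.1, b1.1, b3.2} {out.2, b1.2, b2.2, b3.1} {b2.1}

{out.1, b1.1, b3.2} {out.2, b1.2, b2.2, b3.1} {b2.1}


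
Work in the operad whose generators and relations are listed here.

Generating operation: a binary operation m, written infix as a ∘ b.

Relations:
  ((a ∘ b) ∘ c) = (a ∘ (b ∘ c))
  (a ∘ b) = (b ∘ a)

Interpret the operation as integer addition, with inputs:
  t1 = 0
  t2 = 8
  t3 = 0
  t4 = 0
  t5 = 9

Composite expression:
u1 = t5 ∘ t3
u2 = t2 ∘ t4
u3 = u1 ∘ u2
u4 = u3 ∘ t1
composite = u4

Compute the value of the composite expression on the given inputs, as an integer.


17


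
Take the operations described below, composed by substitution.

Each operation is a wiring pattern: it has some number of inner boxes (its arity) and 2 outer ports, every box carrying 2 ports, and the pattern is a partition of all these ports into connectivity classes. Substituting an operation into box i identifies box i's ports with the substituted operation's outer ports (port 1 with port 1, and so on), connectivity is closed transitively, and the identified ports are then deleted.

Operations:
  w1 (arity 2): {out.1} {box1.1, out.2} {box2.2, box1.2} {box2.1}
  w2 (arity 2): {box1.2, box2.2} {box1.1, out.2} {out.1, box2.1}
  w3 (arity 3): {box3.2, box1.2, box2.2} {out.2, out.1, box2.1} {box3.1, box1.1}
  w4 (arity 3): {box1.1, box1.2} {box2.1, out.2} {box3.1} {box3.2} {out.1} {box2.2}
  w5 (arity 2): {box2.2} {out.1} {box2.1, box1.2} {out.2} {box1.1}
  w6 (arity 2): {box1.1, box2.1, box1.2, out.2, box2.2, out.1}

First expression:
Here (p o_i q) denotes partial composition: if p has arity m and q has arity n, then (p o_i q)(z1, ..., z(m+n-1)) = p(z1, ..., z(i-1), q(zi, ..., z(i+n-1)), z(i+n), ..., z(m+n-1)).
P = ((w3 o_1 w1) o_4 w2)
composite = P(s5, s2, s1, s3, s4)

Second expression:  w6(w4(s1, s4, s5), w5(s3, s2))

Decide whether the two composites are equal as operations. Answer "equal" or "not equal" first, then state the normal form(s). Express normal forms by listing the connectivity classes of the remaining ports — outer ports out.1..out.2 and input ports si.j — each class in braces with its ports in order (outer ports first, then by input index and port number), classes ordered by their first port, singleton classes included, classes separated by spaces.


The first composite normalizes to {out.1, out.2, s1.1} {s1.2, s3.1, s5.1} {s2.1} {s2.2, s5.2} {s3.2, s4.2} {s4.1}
The second composite normalizes to {out.1, out.2, s4.1} {s1.1, s1.2} {s2.1, s3.2} {s2.2} {s3.1} {s4.2} {s5.1} {s5.2}
No match — not equal.

not equal; first: {out.1, out.2, s1.1} {s1.2, s3.1, s5.1} {s2.1} {s2.2, s5.2} {s3.2, s4.2} {s4.1}; second: {out.1, out.2, s4.1} {s1.1, s1.2} {s2.1, s3.2} {s2.2} {s3.1} {s4.2} {s5.1} {s5.2}


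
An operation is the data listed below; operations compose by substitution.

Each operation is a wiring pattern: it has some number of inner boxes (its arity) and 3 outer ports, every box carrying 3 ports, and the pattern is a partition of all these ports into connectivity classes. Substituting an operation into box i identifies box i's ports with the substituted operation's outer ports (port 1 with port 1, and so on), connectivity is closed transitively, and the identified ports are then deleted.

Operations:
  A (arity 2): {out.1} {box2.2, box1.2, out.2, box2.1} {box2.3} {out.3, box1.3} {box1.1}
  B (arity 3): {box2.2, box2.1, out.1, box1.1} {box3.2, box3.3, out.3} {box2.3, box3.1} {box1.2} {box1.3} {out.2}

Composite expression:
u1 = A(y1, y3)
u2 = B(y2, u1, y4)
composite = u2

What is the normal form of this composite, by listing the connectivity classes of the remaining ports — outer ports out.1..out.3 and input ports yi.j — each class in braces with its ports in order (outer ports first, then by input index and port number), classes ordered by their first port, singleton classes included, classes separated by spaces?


{out.1, y1.2, y2.1, y3.1, y3.2} {out.2} {out.3, y4.2, y4.3} {y1.1} {y1.3, y4.1} {y2.2} {y2.3} {y3.3}

Reachability decides: close wires over B-identified ports.
composing A on (y1, y3), with out.j its own outer ports: {out.1} {out.2, y1.2, y3.1, y3.2} {out.3, y1.3} {y1.1} {y3.3}
composing B on (y2, y1, y3, y4), with out.j its own outer ports: {out.1, y1.2, y2.1, y3.1, y3.2} {out.2} {out.3, y4.2, y4.3} {y1.1} {y1.3, y4.1} {y2.2} {y2.3} {y3.3}


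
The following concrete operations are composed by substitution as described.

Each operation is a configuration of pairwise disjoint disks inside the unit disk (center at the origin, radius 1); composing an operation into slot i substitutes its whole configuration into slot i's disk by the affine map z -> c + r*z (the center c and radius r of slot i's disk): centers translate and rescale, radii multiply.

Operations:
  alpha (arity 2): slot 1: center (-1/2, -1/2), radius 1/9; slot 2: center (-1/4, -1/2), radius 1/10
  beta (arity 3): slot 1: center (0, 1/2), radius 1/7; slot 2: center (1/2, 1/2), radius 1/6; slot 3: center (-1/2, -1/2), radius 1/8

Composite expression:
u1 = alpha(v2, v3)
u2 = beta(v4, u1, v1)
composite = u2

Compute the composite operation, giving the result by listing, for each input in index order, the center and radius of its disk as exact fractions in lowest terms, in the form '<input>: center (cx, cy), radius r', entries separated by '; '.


v1: center (-1/2, -1/2), radius 1/8; v2: center (5/12, 5/12), radius 1/54; v3: center (11/24, 5/12), radius 1/60; v4: center (0, 1/2), radius 1/7

Affine substitution under beta: radii multiply and v-centers shift.
tracing v4 down its 1-map path: center (0, 1/2), radius 1/7
tracing v2 down its 2-map path: center (5/12, 5/12), radius 1/54
tracing v3 down its 2-map path: center (11/24, 5/12), radius 1/60
tracing v1 down its 1-map path: center (-1/2, -1/2), radius 1/8


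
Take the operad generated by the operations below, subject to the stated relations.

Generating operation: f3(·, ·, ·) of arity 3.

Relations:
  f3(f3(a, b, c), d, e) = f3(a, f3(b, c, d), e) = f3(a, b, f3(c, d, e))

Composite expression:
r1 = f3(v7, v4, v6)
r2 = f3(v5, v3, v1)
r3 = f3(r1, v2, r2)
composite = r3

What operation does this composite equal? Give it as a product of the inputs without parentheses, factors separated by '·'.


v7 · v4 · v6 · v2 · v5 · v3 · v1

All parenthesizations of f3 agree; list the v-inputs left to right.
f3(v7, v4, v6) spells out as v7 · v4 · v6
f3(v5, v3, v1) spells out as v5 · v3 · v1
f3(f3(v7, v4, v6), v2, f3(v5, v3, v1)) spells out as v7 · v4 · v6 · v2 · v5 · v3 · v1


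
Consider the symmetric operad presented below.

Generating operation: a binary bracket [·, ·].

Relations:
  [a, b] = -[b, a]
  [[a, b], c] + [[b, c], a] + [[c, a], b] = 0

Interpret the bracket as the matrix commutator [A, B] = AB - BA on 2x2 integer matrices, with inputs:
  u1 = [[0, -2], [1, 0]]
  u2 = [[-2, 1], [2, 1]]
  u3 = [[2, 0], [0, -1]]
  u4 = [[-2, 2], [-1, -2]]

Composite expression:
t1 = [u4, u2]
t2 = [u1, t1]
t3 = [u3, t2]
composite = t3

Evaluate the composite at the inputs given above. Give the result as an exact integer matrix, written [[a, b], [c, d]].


[[0, 60], [-30, 0]]

[u4, u2] = [[5, 6], [3, -5]]
[u1, [u4, u2]] = [[-12, 20], [10, 12]]
[u3, [u1, [u4, u2]]] = [[0, 60], [-30, 0]]


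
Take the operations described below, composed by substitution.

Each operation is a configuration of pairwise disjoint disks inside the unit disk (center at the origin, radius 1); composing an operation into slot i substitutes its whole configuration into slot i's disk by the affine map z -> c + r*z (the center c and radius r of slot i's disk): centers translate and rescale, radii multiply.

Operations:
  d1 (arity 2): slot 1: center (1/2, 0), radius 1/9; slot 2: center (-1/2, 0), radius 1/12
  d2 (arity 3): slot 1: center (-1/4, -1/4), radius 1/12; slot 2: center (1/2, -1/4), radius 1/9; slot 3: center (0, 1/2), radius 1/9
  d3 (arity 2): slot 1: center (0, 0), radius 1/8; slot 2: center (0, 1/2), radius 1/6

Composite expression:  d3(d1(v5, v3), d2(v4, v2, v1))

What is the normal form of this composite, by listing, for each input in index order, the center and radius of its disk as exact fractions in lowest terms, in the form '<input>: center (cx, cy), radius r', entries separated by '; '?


v1: center (0, 7/12), radius 1/54; v2: center (1/12, 11/24), radius 1/54; v3: center (-1/16, 0), radius 1/96; v4: center (-1/24, 11/24), radius 1/72; v5: center (1/16, 0), radius 1/72

Only the slot chain above each v matters under d3; compose those maps.
input v5: applying the 2 nested substitutions gives center (1/16, 0), radius 1/72
input v3: applying the 2 nested substitutions gives center (-1/16, 0), radius 1/96
input v4: applying the 2 nested substitutions gives center (-1/24, 11/24), radius 1/72
input v2: applying the 2 nested substitutions gives center (1/12, 11/24), radius 1/54
input v1: applying the 2 nested substitutions gives center (0, 7/12), radius 1/54


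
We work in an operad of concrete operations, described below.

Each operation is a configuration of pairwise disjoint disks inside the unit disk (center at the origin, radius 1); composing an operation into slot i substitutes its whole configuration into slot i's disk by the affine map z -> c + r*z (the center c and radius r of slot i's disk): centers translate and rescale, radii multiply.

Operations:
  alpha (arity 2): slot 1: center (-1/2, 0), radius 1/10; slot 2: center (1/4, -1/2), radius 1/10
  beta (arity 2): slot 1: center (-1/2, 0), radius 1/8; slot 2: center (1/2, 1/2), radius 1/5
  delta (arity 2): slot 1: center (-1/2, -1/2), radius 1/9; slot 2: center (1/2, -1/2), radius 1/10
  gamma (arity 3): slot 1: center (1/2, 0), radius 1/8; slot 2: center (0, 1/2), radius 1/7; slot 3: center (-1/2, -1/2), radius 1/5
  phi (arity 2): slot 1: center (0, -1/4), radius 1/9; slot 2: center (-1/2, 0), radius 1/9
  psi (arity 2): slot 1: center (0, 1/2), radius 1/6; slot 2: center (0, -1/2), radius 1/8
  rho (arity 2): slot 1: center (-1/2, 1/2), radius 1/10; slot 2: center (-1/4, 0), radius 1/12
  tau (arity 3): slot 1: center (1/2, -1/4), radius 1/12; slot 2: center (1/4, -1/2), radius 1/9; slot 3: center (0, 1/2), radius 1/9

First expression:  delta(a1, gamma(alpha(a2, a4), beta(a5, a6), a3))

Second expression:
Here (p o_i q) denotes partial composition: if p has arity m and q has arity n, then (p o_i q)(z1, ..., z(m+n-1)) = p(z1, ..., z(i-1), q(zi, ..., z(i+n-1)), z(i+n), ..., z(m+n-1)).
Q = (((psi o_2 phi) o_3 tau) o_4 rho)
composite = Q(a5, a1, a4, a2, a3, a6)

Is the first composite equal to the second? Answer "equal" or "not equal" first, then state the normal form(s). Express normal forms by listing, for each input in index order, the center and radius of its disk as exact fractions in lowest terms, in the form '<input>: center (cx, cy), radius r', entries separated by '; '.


not equal — first a1: center (-1/2, -1/2), radius 1/9; a2: center (87/160, -1/2), radius 1/800; a3: center (9/20, -11/20), radius 1/50; a4: center (177/320, -81/160), radius 1/800; a5: center (69/140, -9/20), radius 1/560; a6: center (71/140, -31/70), radius 1/350, second a1: center (0, -17/32), radius 1/72; a2: center (-155/2592, -41/81), radius 1/6480; a3: center (-77/1296, -73/144), radius 1/7776; a4: center (-1/18, -145/288), radius 1/864; a5: center (0, 1/2), radius 1/6; a6: center (-1/16, -71/144), radius 1/648

In normal form, the first expression is a1: center (-1/2, -1/2), radius 1/9; a2: center (87/160, -1/2), radius 1/800; a3: center (9/20, -11/20), radius 1/50; a4: center (177/320, -81/160), radius 1/800; a5: center (69/140, -9/20), radius 1/560; a6: center (71/140, -31/70), radius 1/350
In normal form, the second expression is a1: center (0, -17/32), radius 1/72; a2: center (-155/2592, -41/81), radius 1/6480; a3: center (-77/1296, -73/144), radius 1/7776; a4: center (-1/18, -145/288), radius 1/864; a5: center (0, 1/2), radius 1/6; a6: center (-1/16, -71/144), radius 1/648
They disagree, so not equal.


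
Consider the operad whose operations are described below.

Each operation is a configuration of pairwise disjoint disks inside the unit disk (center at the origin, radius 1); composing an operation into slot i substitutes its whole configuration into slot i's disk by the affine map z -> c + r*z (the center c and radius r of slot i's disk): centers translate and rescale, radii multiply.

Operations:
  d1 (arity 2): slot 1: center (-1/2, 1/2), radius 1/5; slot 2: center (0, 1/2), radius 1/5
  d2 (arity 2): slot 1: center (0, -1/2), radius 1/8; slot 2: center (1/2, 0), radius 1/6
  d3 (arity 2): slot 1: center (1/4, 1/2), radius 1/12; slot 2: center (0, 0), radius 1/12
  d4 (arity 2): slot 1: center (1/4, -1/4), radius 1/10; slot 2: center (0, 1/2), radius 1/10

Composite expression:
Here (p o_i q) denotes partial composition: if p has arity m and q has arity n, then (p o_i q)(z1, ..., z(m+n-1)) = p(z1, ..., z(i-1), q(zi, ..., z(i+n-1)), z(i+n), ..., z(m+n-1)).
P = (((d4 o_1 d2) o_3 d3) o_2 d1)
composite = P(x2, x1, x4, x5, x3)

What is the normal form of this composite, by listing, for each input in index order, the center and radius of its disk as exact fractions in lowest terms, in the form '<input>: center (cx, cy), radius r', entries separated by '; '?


x1: center (7/24, -29/120), radius 1/300; x2: center (1/4, -3/10), radius 1/80; x3: center (0, 1/2), radius 1/120; x4: center (3/10, -29/120), radius 1/300; x5: center (1/40, 11/20), radius 1/120

Each x-disk chains the slot maps above it in d4; radii multiply.
x2: after 2 affine steps, its disk has center (1/4, -3/10), radius 1/80
x1: after 3 affine steps, its disk has center (7/24, -29/120), radius 1/300
x4: after 3 affine steps, its disk has center (3/10, -29/120), radius 1/300
x5: after 2 affine steps, its disk has center (1/40, 11/20), radius 1/120
x3: after 2 affine steps, its disk has center (0, 1/2), radius 1/120


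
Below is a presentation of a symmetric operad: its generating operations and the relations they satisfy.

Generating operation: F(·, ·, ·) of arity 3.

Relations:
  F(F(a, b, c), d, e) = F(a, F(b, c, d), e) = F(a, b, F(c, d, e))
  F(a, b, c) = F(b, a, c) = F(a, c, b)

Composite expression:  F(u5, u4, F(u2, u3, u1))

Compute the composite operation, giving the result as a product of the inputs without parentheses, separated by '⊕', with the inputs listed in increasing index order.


u1 ⊕ u2 ⊕ u3 ⊕ u4 ⊕ u5


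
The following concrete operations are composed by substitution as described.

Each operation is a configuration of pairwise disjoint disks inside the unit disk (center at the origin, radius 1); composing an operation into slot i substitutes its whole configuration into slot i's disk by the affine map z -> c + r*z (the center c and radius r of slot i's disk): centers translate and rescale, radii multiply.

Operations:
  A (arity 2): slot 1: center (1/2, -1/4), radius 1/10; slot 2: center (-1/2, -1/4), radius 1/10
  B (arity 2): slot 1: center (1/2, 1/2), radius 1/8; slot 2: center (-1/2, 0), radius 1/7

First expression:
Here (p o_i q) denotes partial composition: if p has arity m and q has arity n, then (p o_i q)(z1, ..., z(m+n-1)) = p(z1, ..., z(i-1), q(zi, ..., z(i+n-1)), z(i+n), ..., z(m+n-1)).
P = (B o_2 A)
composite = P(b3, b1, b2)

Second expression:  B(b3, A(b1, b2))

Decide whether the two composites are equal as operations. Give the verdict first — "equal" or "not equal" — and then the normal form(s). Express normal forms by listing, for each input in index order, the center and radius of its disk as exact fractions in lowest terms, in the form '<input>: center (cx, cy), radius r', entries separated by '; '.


Normal form of the first expression: b1: center (-3/7, -1/28), radius 1/70; b2: center (-4/7, -1/28), radius 1/70; b3: center (1/2, 1/2), radius 1/8
Normal form of the second expression: b1: center (-3/7, -1/28), radius 1/70; b2: center (-4/7, -1/28), radius 1/70; b3: center (1/2, 1/2), radius 1/8
Identical normal forms: equal.

equal: each reduces to b1: center (-3/7, -1/28), radius 1/70; b2: center (-4/7, -1/28), radius 1/70; b3: center (1/2, 1/2), radius 1/8


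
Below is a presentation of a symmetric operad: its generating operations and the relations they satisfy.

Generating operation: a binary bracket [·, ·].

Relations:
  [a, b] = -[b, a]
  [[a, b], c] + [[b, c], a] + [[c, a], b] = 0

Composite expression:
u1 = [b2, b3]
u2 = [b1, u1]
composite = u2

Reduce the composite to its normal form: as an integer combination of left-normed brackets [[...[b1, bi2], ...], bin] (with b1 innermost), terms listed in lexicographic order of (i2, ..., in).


[[b1, b2], b3] - [[b1, b3], b2]

In the tensor algebra, words opening b1 carry the b1-anchored form.
Composite bracket: [b1, [b2, b3]]
The bracket unfolds into 4 signed words via [a, b] = ab - ba (2^2 = 4).
Only words starting with b1 matter:
  sign of b1b2b3 is +1, so it contributes +[[b1, b2], b3]
  sign of b1b3b2 is -1, so it contributes -[[b1, b3], b2]


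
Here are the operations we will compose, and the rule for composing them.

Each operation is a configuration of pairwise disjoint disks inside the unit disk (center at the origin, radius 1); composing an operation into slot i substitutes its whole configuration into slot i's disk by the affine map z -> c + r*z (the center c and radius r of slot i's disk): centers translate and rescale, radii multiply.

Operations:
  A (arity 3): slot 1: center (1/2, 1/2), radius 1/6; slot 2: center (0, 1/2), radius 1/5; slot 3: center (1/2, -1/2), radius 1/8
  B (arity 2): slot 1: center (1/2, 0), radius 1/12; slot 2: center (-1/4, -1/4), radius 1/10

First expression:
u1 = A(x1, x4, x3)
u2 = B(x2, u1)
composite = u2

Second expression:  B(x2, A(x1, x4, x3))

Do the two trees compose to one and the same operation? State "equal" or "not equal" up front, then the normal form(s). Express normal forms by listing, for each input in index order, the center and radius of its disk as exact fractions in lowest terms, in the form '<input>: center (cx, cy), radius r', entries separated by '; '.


equal; both compose to x1: center (-1/5, -1/5), radius 1/60; x2: center (1/2, 0), radius 1/12; x3: center (-1/5, -3/10), radius 1/80; x4: center (-1/4, -1/5), radius 1/50

Reducing the first expression gives x1: center (-1/5, -1/5), radius 1/60; x2: center (1/2, 0), radius 1/12; x3: center (-1/5, -3/10), radius 1/80; x4: center (-1/4, -1/5), radius 1/50
Reducing the second expression gives x1: center (-1/5, -1/5), radius 1/60; x2: center (1/2, 0), radius 1/12; x3: center (-1/5, -3/10), radius 1/80; x4: center (-1/4, -1/5), radius 1/50
Identical normal forms: equal.


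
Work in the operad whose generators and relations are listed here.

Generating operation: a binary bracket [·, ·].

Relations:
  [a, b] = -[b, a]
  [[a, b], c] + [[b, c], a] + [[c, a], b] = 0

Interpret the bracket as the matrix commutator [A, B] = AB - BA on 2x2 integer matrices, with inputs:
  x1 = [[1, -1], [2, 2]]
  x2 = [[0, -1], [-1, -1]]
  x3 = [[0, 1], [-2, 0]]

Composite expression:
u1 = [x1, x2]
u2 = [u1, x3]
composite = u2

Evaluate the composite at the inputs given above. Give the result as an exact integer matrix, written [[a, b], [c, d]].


[[-5, 6], [12, 5]]

[x1, x2] = [[3, 2], [1, -3]]
[[x1, x2], x3] = [[-5, 6], [12, 5]]


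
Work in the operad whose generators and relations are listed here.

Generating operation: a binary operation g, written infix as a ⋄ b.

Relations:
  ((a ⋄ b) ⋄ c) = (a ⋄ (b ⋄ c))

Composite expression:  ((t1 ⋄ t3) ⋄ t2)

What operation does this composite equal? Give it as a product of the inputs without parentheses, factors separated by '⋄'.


Key point: g is associative — brackets drop, the t-order remains.
(t1 ⋄ t3) linearizes to t1 ⋄ t3
((t1 ⋄ t3) ⋄ t2) linearizes to t1 ⋄ t3 ⋄ t2

t1 ⋄ t3 ⋄ t2


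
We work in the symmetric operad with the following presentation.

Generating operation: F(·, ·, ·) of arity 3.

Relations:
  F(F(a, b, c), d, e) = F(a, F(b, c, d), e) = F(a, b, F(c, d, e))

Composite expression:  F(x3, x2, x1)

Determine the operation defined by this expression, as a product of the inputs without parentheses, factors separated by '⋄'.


x3 ⋄ x2 ⋄ x1

Every regrouping of F is equal, so read the x-inputs in written order.
F(x3, x2, x1) linearizes to x3 ⋄ x2 ⋄ x1


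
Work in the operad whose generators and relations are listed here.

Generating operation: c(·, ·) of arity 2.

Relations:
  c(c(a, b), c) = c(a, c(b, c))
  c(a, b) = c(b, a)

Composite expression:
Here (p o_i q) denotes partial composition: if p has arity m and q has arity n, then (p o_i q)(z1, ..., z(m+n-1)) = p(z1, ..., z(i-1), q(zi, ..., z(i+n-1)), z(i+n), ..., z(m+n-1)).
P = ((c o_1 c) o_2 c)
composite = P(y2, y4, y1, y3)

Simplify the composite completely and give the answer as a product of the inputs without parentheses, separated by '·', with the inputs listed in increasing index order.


y1 · y2 · y3 · y4

Reordering under c is free, so list the y-inputs canonically.
c(y4, y1) spells out as y4 · y1
c(y2, c(y4, y1)) spells out as y2 · y4 · y1
c(c(y2, c(y4, y1)), y3) spells out as y2 · y4 · y1 · y3
sorting the factors by input index: y1 · y2 · y3 · y4


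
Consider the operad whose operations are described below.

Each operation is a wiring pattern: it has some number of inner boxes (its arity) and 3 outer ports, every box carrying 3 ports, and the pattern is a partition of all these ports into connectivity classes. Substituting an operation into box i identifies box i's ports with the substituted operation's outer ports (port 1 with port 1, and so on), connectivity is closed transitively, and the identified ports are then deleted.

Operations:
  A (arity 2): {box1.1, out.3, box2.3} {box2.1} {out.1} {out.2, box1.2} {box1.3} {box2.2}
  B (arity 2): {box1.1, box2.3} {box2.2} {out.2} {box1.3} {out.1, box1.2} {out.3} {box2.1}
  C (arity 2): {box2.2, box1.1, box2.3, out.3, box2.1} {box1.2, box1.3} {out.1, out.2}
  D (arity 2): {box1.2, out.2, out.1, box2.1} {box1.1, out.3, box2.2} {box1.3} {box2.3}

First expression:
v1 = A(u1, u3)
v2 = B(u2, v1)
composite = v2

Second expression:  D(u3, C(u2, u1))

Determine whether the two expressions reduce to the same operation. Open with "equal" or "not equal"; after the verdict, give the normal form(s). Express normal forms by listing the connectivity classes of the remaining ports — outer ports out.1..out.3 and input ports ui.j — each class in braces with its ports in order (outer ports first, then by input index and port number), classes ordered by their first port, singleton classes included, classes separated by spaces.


not equal; the first gives {out.1, u2.2} {out.2} {out.3} {u1.1, u2.1, u3.3} {u1.2} {u1.3} {u2.3} {u3.1} {u3.2} and the second {out.1, out.2, out.3, u3.1, u3.2} {u1.1, u1.2, u1.3, u2.1} {u2.2, u2.3} {u3.3}

Normal form of the first expression: {out.1, u2.2} {out.2} {out.3} {u1.1, u2.1, u3.3} {u1.2} {u1.3} {u2.3} {u3.1} {u3.2}
Normal form of the second expression: {out.1, out.2, out.3, u3.1, u3.2} {u1.1, u1.2, u1.3, u2.1} {u2.2, u2.3} {u3.3}
Different reductions; not equal.


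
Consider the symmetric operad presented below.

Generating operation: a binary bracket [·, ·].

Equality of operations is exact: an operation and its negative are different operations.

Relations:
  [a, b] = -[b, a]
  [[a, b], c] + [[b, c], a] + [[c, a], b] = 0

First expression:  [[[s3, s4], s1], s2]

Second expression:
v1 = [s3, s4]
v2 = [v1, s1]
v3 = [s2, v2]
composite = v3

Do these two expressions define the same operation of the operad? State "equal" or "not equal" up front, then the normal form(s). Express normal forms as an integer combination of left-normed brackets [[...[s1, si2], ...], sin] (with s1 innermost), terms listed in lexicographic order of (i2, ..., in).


not equal — first -[[[s1, s3], s4], s2] + [[[s1, s4], s3], s2], second [[[s1, s3], s4], s2] - [[[s1, s4], s3], s2]

The first expression, normalized: -[[[s1, s3], s4], s2] + [[[s1, s4], s3], s2]
The second expression, normalized: [[[s1, s3], s4], s2] - [[[s1, s4], s3], s2]
The normal forms differ: not equal.


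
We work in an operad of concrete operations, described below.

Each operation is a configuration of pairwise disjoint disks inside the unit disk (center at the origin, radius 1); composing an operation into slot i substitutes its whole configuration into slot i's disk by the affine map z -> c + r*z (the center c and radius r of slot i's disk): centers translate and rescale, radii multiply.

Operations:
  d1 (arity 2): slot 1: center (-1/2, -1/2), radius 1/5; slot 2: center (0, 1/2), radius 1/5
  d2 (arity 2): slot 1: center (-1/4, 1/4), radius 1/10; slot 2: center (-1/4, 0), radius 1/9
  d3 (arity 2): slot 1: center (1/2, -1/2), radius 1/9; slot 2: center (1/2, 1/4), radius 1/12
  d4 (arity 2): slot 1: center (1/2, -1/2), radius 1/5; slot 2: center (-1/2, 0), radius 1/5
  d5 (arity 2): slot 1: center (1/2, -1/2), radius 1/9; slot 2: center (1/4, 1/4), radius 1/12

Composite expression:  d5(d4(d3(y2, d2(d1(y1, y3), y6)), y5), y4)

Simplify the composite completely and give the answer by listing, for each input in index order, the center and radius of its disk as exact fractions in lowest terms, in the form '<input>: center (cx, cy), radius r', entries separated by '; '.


Below d5, radii multiply path by path; the y-disk centers shift.
input y2: composing its 3 substitution steps yields center (17/30, -17/30), radius 1/405
input y1: composing its 5 substitution steps yields center (1019/1800, -371/675), radius 1/27000
input y3: composing its 5 substitution steps yields center (1223/2160, -989/1800), radius 1/27000
input y6: composing its 4 substitution steps yields center (1223/2160, -11/20), radius 1/4860
input y5: composing its 2 substitution steps yields center (4/9, -1/2), radius 1/45
input y4: composing its 1 substitution step yields center (1/4, 1/4), radius 1/12

y1: center (1019/1800, -371/675), radius 1/27000; y2: center (17/30, -17/30), radius 1/405; y3: center (1223/2160, -989/1800), radius 1/27000; y4: center (1/4, 1/4), radius 1/12; y5: center (4/9, -1/2), radius 1/45; y6: center (1223/2160, -11/20), radius 1/4860


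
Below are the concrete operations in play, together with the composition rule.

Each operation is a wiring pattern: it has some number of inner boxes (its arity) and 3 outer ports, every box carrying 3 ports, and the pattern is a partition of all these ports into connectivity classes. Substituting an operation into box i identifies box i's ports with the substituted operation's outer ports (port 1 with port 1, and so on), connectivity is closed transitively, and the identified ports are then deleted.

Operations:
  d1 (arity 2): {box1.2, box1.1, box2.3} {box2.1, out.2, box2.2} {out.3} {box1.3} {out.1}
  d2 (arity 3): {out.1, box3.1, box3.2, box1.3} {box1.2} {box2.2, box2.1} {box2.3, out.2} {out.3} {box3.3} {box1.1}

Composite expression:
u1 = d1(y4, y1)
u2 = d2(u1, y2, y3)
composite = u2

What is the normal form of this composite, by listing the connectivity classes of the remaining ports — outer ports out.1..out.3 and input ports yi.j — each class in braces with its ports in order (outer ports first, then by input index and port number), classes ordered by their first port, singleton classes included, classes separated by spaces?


{out.1, y3.1, y3.2} {out.2, y2.3} {out.3} {y1.1, y1.2} {y1.3, y4.1, y4.2} {y2.1, y2.2} {y3.3} {y4.3}

Reachability decides: close wires over d2-identified ports.
composing d1 on (y4, y1), with out.j its own outer ports: {out.1} {out.2, y1.1, y1.2} {out.3} {y1.3, y4.1, y4.2} {y4.3}
composing d2 on (y4, y1, y2, y3), with out.j its own outer ports: {out.1, y3.1, y3.2} {out.2, y2.3} {out.3} {y1.1, y1.2} {y1.3, y4.1, y4.2} {y2.1, y2.2} {y3.3} {y4.3}


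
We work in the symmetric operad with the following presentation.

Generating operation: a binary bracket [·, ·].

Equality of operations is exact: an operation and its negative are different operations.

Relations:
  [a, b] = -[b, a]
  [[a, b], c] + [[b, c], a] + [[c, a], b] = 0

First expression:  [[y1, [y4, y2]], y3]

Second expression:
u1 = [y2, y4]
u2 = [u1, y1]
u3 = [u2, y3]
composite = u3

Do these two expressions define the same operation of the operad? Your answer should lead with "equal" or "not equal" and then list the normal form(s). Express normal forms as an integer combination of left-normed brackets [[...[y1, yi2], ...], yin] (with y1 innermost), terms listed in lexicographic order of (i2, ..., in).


The first composite normalizes to -[[[y1, y2], y4], y3] + [[[y1, y4], y2], y3]
The second composite normalizes to -[[[y1, y2], y4], y3] + [[[y1, y4], y2], y3]
Same normal form: equal.

equal — both sides give -[[[y1, y2], y4], y3] + [[[y1, y4], y2], y3]
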